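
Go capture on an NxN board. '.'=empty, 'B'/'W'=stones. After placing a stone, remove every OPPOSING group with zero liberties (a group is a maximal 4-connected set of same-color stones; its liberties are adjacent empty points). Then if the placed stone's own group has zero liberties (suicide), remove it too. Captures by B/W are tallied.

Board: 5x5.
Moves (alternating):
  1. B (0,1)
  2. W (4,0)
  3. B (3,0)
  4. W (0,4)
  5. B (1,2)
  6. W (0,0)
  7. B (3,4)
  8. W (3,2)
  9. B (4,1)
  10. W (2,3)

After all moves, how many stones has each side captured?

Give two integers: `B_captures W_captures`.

Answer: 1 0

Derivation:
Move 1: B@(0,1) -> caps B=0 W=0
Move 2: W@(4,0) -> caps B=0 W=0
Move 3: B@(3,0) -> caps B=0 W=0
Move 4: W@(0,4) -> caps B=0 W=0
Move 5: B@(1,2) -> caps B=0 W=0
Move 6: W@(0,0) -> caps B=0 W=0
Move 7: B@(3,4) -> caps B=0 W=0
Move 8: W@(3,2) -> caps B=0 W=0
Move 9: B@(4,1) -> caps B=1 W=0
Move 10: W@(2,3) -> caps B=1 W=0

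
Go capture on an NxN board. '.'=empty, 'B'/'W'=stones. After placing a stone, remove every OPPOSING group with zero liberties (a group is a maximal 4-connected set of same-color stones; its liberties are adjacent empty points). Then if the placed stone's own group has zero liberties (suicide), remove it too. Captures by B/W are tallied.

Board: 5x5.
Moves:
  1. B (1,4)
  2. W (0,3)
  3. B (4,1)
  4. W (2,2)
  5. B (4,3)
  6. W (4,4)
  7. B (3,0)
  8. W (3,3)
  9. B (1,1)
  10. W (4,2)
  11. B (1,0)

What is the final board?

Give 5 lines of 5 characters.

Answer: ...W.
BB..B
..W..
B..W.
.BW.W

Derivation:
Move 1: B@(1,4) -> caps B=0 W=0
Move 2: W@(0,3) -> caps B=0 W=0
Move 3: B@(4,1) -> caps B=0 W=0
Move 4: W@(2,2) -> caps B=0 W=0
Move 5: B@(4,3) -> caps B=0 W=0
Move 6: W@(4,4) -> caps B=0 W=0
Move 7: B@(3,0) -> caps B=0 W=0
Move 8: W@(3,3) -> caps B=0 W=0
Move 9: B@(1,1) -> caps B=0 W=0
Move 10: W@(4,2) -> caps B=0 W=1
Move 11: B@(1,0) -> caps B=0 W=1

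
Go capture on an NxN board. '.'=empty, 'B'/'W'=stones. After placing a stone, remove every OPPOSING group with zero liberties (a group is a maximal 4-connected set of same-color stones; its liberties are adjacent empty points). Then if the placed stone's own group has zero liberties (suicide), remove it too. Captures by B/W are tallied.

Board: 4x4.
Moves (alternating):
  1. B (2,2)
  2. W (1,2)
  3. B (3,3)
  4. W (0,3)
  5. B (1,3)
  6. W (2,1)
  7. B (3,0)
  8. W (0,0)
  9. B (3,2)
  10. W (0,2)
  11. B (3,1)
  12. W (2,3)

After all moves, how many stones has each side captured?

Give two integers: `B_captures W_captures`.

Move 1: B@(2,2) -> caps B=0 W=0
Move 2: W@(1,2) -> caps B=0 W=0
Move 3: B@(3,3) -> caps B=0 W=0
Move 4: W@(0,3) -> caps B=0 W=0
Move 5: B@(1,3) -> caps B=0 W=0
Move 6: W@(2,1) -> caps B=0 W=0
Move 7: B@(3,0) -> caps B=0 W=0
Move 8: W@(0,0) -> caps B=0 W=0
Move 9: B@(3,2) -> caps B=0 W=0
Move 10: W@(0,2) -> caps B=0 W=0
Move 11: B@(3,1) -> caps B=0 W=0
Move 12: W@(2,3) -> caps B=0 W=1

Answer: 0 1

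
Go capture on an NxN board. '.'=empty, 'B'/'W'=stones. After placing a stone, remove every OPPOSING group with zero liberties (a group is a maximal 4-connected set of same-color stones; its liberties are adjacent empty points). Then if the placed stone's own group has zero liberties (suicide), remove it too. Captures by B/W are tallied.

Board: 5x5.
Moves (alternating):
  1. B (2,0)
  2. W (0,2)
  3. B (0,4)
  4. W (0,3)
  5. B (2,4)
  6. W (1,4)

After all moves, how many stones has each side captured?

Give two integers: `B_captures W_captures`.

Move 1: B@(2,0) -> caps B=0 W=0
Move 2: W@(0,2) -> caps B=0 W=0
Move 3: B@(0,4) -> caps B=0 W=0
Move 4: W@(0,3) -> caps B=0 W=0
Move 5: B@(2,4) -> caps B=0 W=0
Move 6: W@(1,4) -> caps B=0 W=1

Answer: 0 1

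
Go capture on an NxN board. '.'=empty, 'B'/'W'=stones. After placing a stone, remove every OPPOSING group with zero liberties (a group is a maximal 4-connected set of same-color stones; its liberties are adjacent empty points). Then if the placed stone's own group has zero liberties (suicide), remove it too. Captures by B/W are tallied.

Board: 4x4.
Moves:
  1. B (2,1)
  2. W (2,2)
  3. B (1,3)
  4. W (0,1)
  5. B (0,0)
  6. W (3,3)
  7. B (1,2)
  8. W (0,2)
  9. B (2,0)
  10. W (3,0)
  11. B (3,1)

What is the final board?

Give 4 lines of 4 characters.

Move 1: B@(2,1) -> caps B=0 W=0
Move 2: W@(2,2) -> caps B=0 W=0
Move 3: B@(1,3) -> caps B=0 W=0
Move 4: W@(0,1) -> caps B=0 W=0
Move 5: B@(0,0) -> caps B=0 W=0
Move 6: W@(3,3) -> caps B=0 W=0
Move 7: B@(1,2) -> caps B=0 W=0
Move 8: W@(0,2) -> caps B=0 W=0
Move 9: B@(2,0) -> caps B=0 W=0
Move 10: W@(3,0) -> caps B=0 W=0
Move 11: B@(3,1) -> caps B=1 W=0

Answer: BWW.
..BB
BBW.
.B.W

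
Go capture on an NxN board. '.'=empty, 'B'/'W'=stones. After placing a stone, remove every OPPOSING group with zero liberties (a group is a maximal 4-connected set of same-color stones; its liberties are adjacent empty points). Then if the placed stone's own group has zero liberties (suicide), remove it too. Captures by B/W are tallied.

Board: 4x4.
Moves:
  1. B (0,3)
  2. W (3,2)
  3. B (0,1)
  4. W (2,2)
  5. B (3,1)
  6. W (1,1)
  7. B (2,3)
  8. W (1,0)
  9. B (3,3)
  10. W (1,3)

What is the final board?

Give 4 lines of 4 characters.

Answer: .B.B
WW.W
..W.
.BW.

Derivation:
Move 1: B@(0,3) -> caps B=0 W=0
Move 2: W@(3,2) -> caps B=0 W=0
Move 3: B@(0,1) -> caps B=0 W=0
Move 4: W@(2,2) -> caps B=0 W=0
Move 5: B@(3,1) -> caps B=0 W=0
Move 6: W@(1,1) -> caps B=0 W=0
Move 7: B@(2,3) -> caps B=0 W=0
Move 8: W@(1,0) -> caps B=0 W=0
Move 9: B@(3,3) -> caps B=0 W=0
Move 10: W@(1,3) -> caps B=0 W=2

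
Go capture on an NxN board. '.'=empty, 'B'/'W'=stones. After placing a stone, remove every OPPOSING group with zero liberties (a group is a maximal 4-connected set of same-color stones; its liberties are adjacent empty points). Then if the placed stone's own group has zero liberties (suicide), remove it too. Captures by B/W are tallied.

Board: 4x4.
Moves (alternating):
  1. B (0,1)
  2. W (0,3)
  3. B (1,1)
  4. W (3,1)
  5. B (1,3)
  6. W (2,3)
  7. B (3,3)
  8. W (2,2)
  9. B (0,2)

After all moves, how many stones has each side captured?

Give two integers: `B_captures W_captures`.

Move 1: B@(0,1) -> caps B=0 W=0
Move 2: W@(0,3) -> caps B=0 W=0
Move 3: B@(1,1) -> caps B=0 W=0
Move 4: W@(3,1) -> caps B=0 W=0
Move 5: B@(1,3) -> caps B=0 W=0
Move 6: W@(2,3) -> caps B=0 W=0
Move 7: B@(3,3) -> caps B=0 W=0
Move 8: W@(2,2) -> caps B=0 W=0
Move 9: B@(0,2) -> caps B=1 W=0

Answer: 1 0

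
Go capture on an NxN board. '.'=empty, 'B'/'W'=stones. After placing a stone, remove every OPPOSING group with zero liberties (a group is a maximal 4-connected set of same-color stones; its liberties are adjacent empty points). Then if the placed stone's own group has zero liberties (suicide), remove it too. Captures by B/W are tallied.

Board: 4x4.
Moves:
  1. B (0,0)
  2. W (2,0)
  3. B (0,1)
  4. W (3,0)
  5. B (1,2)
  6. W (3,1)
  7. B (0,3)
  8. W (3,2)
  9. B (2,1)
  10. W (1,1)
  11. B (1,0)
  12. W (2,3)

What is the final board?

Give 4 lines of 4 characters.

Move 1: B@(0,0) -> caps B=0 W=0
Move 2: W@(2,0) -> caps B=0 W=0
Move 3: B@(0,1) -> caps B=0 W=0
Move 4: W@(3,0) -> caps B=0 W=0
Move 5: B@(1,2) -> caps B=0 W=0
Move 6: W@(3,1) -> caps B=0 W=0
Move 7: B@(0,3) -> caps B=0 W=0
Move 8: W@(3,2) -> caps B=0 W=0
Move 9: B@(2,1) -> caps B=0 W=0
Move 10: W@(1,1) -> caps B=0 W=0
Move 11: B@(1,0) -> caps B=1 W=0
Move 12: W@(2,3) -> caps B=1 W=0

Answer: BB.B
B.B.
WB.W
WWW.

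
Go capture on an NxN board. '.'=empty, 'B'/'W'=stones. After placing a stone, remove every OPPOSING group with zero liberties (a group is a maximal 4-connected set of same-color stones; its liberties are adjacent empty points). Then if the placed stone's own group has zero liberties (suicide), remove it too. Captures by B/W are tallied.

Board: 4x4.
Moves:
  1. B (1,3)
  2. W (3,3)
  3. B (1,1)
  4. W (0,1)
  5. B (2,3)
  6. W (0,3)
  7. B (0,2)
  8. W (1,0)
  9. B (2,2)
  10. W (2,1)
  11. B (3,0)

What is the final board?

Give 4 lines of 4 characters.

Move 1: B@(1,3) -> caps B=0 W=0
Move 2: W@(3,3) -> caps B=0 W=0
Move 3: B@(1,1) -> caps B=0 W=0
Move 4: W@(0,1) -> caps B=0 W=0
Move 5: B@(2,3) -> caps B=0 W=0
Move 6: W@(0,3) -> caps B=0 W=0
Move 7: B@(0,2) -> caps B=1 W=0
Move 8: W@(1,0) -> caps B=1 W=0
Move 9: B@(2,2) -> caps B=1 W=0
Move 10: W@(2,1) -> caps B=1 W=0
Move 11: B@(3,0) -> caps B=1 W=0

Answer: .WB.
WB.B
.WBB
B..W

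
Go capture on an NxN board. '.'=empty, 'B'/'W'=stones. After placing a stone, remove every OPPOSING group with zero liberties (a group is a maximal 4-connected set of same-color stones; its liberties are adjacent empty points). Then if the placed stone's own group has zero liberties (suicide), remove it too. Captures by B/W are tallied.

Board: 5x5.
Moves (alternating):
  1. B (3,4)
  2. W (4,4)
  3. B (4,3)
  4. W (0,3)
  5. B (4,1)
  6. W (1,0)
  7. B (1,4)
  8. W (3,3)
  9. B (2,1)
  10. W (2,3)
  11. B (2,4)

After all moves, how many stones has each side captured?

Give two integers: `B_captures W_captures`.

Answer: 1 0

Derivation:
Move 1: B@(3,4) -> caps B=0 W=0
Move 2: W@(4,4) -> caps B=0 W=0
Move 3: B@(4,3) -> caps B=1 W=0
Move 4: W@(0,3) -> caps B=1 W=0
Move 5: B@(4,1) -> caps B=1 W=0
Move 6: W@(1,0) -> caps B=1 W=0
Move 7: B@(1,4) -> caps B=1 W=0
Move 8: W@(3,3) -> caps B=1 W=0
Move 9: B@(2,1) -> caps B=1 W=0
Move 10: W@(2,3) -> caps B=1 W=0
Move 11: B@(2,4) -> caps B=1 W=0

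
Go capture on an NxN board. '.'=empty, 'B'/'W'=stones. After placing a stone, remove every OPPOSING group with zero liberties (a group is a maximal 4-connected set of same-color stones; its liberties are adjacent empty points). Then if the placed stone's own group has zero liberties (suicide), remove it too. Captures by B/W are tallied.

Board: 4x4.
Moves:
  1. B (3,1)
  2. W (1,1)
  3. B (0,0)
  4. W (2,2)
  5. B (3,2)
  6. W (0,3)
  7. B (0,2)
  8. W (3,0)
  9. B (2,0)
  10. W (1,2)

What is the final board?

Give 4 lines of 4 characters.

Move 1: B@(3,1) -> caps B=0 W=0
Move 2: W@(1,1) -> caps B=0 W=0
Move 3: B@(0,0) -> caps B=0 W=0
Move 4: W@(2,2) -> caps B=0 W=0
Move 5: B@(3,2) -> caps B=0 W=0
Move 6: W@(0,3) -> caps B=0 W=0
Move 7: B@(0,2) -> caps B=0 W=0
Move 8: W@(3,0) -> caps B=0 W=0
Move 9: B@(2,0) -> caps B=1 W=0
Move 10: W@(1,2) -> caps B=1 W=0

Answer: B.BW
.WW.
B.W.
.BB.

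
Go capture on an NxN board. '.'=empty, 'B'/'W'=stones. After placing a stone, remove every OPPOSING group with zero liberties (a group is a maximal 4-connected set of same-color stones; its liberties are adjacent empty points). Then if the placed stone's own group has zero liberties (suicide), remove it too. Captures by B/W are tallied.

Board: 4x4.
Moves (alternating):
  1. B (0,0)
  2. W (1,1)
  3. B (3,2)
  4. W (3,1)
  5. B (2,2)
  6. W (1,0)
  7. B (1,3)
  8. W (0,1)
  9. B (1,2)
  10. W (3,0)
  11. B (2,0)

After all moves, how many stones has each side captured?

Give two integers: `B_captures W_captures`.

Move 1: B@(0,0) -> caps B=0 W=0
Move 2: W@(1,1) -> caps B=0 W=0
Move 3: B@(3,2) -> caps B=0 W=0
Move 4: W@(3,1) -> caps B=0 W=0
Move 5: B@(2,2) -> caps B=0 W=0
Move 6: W@(1,0) -> caps B=0 W=0
Move 7: B@(1,3) -> caps B=0 W=0
Move 8: W@(0,1) -> caps B=0 W=1
Move 9: B@(1,2) -> caps B=0 W=1
Move 10: W@(3,0) -> caps B=0 W=1
Move 11: B@(2,0) -> caps B=0 W=1

Answer: 0 1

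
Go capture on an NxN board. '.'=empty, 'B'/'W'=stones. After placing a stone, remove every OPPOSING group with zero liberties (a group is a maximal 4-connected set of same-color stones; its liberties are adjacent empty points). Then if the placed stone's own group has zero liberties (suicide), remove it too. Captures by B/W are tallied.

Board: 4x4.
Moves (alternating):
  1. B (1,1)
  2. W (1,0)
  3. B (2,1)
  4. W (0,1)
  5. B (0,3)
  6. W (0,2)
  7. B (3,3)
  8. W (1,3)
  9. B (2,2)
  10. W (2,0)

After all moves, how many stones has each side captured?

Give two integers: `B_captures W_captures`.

Move 1: B@(1,1) -> caps B=0 W=0
Move 2: W@(1,0) -> caps B=0 W=0
Move 3: B@(2,1) -> caps B=0 W=0
Move 4: W@(0,1) -> caps B=0 W=0
Move 5: B@(0,3) -> caps B=0 W=0
Move 6: W@(0,2) -> caps B=0 W=0
Move 7: B@(3,3) -> caps B=0 W=0
Move 8: W@(1,3) -> caps B=0 W=1
Move 9: B@(2,2) -> caps B=0 W=1
Move 10: W@(2,0) -> caps B=0 W=1

Answer: 0 1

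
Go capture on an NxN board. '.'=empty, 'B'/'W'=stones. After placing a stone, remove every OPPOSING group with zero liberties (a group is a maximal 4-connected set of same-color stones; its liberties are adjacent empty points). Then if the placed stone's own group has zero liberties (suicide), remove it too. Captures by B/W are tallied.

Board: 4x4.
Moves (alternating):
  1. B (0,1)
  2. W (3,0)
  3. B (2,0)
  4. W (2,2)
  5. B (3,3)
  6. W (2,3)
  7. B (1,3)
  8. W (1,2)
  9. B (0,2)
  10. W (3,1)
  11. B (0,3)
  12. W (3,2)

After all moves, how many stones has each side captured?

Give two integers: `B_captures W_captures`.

Answer: 0 1

Derivation:
Move 1: B@(0,1) -> caps B=0 W=0
Move 2: W@(3,0) -> caps B=0 W=0
Move 3: B@(2,0) -> caps B=0 W=0
Move 4: W@(2,2) -> caps B=0 W=0
Move 5: B@(3,3) -> caps B=0 W=0
Move 6: W@(2,3) -> caps B=0 W=0
Move 7: B@(1,3) -> caps B=0 W=0
Move 8: W@(1,2) -> caps B=0 W=0
Move 9: B@(0,2) -> caps B=0 W=0
Move 10: W@(3,1) -> caps B=0 W=0
Move 11: B@(0,3) -> caps B=0 W=0
Move 12: W@(3,2) -> caps B=0 W=1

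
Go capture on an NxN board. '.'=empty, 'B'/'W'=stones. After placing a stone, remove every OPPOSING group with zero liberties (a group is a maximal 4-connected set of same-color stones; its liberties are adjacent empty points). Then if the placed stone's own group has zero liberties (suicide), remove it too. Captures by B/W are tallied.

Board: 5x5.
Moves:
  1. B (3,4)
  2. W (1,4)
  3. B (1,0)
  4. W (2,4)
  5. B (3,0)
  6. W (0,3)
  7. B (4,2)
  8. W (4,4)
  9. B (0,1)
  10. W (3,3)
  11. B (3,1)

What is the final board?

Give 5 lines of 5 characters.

Answer: .B.W.
B...W
....W
BB.W.
..B.W

Derivation:
Move 1: B@(3,4) -> caps B=0 W=0
Move 2: W@(1,4) -> caps B=0 W=0
Move 3: B@(1,0) -> caps B=0 W=0
Move 4: W@(2,4) -> caps B=0 W=0
Move 5: B@(3,0) -> caps B=0 W=0
Move 6: W@(0,3) -> caps B=0 W=0
Move 7: B@(4,2) -> caps B=0 W=0
Move 8: W@(4,4) -> caps B=0 W=0
Move 9: B@(0,1) -> caps B=0 W=0
Move 10: W@(3,3) -> caps B=0 W=1
Move 11: B@(3,1) -> caps B=0 W=1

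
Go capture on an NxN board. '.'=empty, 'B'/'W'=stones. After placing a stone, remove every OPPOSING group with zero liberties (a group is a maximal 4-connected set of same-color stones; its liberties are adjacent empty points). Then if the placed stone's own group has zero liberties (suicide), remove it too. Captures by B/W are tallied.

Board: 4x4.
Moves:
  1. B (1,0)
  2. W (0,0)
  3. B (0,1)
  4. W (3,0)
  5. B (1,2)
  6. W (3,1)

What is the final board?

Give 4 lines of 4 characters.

Answer: .B..
B.B.
....
WW..

Derivation:
Move 1: B@(1,0) -> caps B=0 W=0
Move 2: W@(0,0) -> caps B=0 W=0
Move 3: B@(0,1) -> caps B=1 W=0
Move 4: W@(3,0) -> caps B=1 W=0
Move 5: B@(1,2) -> caps B=1 W=0
Move 6: W@(3,1) -> caps B=1 W=0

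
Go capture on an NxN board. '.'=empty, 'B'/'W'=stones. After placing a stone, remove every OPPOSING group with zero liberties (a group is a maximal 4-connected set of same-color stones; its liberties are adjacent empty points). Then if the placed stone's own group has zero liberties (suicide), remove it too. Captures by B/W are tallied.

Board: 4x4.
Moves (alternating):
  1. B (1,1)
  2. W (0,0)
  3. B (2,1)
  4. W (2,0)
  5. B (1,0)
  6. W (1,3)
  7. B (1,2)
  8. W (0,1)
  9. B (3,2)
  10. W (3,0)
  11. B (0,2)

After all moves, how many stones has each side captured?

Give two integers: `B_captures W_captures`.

Answer: 2 0

Derivation:
Move 1: B@(1,1) -> caps B=0 W=0
Move 2: W@(0,0) -> caps B=0 W=0
Move 3: B@(2,1) -> caps B=0 W=0
Move 4: W@(2,0) -> caps B=0 W=0
Move 5: B@(1,0) -> caps B=0 W=0
Move 6: W@(1,3) -> caps B=0 W=0
Move 7: B@(1,2) -> caps B=0 W=0
Move 8: W@(0,1) -> caps B=0 W=0
Move 9: B@(3,2) -> caps B=0 W=0
Move 10: W@(3,0) -> caps B=0 W=0
Move 11: B@(0,2) -> caps B=2 W=0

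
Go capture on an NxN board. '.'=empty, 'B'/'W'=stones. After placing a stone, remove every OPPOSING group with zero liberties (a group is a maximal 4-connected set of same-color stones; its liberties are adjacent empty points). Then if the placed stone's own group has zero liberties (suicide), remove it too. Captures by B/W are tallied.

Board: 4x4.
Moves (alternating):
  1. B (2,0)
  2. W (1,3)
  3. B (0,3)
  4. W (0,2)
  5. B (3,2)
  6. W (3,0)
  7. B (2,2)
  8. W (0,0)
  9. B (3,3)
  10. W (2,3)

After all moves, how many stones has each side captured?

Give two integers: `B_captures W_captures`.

Move 1: B@(2,0) -> caps B=0 W=0
Move 2: W@(1,3) -> caps B=0 W=0
Move 3: B@(0,3) -> caps B=0 W=0
Move 4: W@(0,2) -> caps B=0 W=1
Move 5: B@(3,2) -> caps B=0 W=1
Move 6: W@(3,0) -> caps B=0 W=1
Move 7: B@(2,2) -> caps B=0 W=1
Move 8: W@(0,0) -> caps B=0 W=1
Move 9: B@(3,3) -> caps B=0 W=1
Move 10: W@(2,3) -> caps B=0 W=1

Answer: 0 1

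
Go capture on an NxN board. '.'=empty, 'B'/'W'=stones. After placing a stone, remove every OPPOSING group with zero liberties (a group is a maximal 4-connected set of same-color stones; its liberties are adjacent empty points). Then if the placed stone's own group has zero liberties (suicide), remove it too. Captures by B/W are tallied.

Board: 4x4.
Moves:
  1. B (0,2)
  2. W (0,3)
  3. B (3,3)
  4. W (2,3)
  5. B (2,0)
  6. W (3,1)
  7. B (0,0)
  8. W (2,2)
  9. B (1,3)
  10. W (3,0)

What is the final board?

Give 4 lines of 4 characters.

Move 1: B@(0,2) -> caps B=0 W=0
Move 2: W@(0,3) -> caps B=0 W=0
Move 3: B@(3,3) -> caps B=0 W=0
Move 4: W@(2,3) -> caps B=0 W=0
Move 5: B@(2,0) -> caps B=0 W=0
Move 6: W@(3,1) -> caps B=0 W=0
Move 7: B@(0,0) -> caps B=0 W=0
Move 8: W@(2,2) -> caps B=0 W=0
Move 9: B@(1,3) -> caps B=1 W=0
Move 10: W@(3,0) -> caps B=1 W=0

Answer: B.B.
...B
B.WW
WW.B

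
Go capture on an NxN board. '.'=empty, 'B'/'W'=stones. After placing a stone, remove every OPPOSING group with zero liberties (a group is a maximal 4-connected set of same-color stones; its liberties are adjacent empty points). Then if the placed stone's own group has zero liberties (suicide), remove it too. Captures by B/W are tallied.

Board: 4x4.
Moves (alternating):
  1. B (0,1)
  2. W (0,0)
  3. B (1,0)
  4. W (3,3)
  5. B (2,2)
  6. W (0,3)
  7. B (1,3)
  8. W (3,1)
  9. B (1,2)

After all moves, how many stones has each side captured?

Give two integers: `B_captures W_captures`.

Answer: 1 0

Derivation:
Move 1: B@(0,1) -> caps B=0 W=0
Move 2: W@(0,0) -> caps B=0 W=0
Move 3: B@(1,0) -> caps B=1 W=0
Move 4: W@(3,3) -> caps B=1 W=0
Move 5: B@(2,2) -> caps B=1 W=0
Move 6: W@(0,3) -> caps B=1 W=0
Move 7: B@(1,3) -> caps B=1 W=0
Move 8: W@(3,1) -> caps B=1 W=0
Move 9: B@(1,2) -> caps B=1 W=0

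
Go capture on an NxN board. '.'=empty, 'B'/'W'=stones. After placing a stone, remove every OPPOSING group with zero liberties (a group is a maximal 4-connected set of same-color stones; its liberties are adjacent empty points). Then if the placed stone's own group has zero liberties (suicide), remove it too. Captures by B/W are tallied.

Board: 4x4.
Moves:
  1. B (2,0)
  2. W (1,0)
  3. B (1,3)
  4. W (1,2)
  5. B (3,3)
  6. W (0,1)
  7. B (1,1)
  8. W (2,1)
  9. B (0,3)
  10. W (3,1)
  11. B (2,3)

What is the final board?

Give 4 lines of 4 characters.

Answer: .W.B
W.WB
BW.B
.W.B

Derivation:
Move 1: B@(2,0) -> caps B=0 W=0
Move 2: W@(1,0) -> caps B=0 W=0
Move 3: B@(1,3) -> caps B=0 W=0
Move 4: W@(1,2) -> caps B=0 W=0
Move 5: B@(3,3) -> caps B=0 W=0
Move 6: W@(0,1) -> caps B=0 W=0
Move 7: B@(1,1) -> caps B=0 W=0
Move 8: W@(2,1) -> caps B=0 W=1
Move 9: B@(0,3) -> caps B=0 W=1
Move 10: W@(3,1) -> caps B=0 W=1
Move 11: B@(2,3) -> caps B=0 W=1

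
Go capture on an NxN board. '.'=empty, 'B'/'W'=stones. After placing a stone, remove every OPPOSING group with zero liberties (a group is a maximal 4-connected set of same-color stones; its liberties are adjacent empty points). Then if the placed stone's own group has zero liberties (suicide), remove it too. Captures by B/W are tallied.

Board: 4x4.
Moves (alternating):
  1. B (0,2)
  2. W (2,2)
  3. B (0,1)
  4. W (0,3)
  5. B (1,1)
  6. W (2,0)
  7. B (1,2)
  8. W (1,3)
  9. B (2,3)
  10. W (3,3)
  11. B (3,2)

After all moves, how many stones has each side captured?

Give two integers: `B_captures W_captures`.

Move 1: B@(0,2) -> caps B=0 W=0
Move 2: W@(2,2) -> caps B=0 W=0
Move 3: B@(0,1) -> caps B=0 W=0
Move 4: W@(0,3) -> caps B=0 W=0
Move 5: B@(1,1) -> caps B=0 W=0
Move 6: W@(2,0) -> caps B=0 W=0
Move 7: B@(1,2) -> caps B=0 W=0
Move 8: W@(1,3) -> caps B=0 W=0
Move 9: B@(2,3) -> caps B=2 W=0
Move 10: W@(3,3) -> caps B=2 W=0
Move 11: B@(3,2) -> caps B=3 W=0

Answer: 3 0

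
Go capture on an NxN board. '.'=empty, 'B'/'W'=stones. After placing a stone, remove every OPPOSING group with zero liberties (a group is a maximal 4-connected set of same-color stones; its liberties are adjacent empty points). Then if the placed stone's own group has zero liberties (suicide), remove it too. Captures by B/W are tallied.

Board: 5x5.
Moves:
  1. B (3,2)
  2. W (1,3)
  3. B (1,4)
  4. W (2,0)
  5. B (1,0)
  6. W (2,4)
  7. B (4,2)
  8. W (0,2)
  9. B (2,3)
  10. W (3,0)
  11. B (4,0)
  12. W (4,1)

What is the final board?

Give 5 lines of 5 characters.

Answer: ..W..
B..WB
W..BW
W.B..
.WB..

Derivation:
Move 1: B@(3,2) -> caps B=0 W=0
Move 2: W@(1,3) -> caps B=0 W=0
Move 3: B@(1,4) -> caps B=0 W=0
Move 4: W@(2,0) -> caps B=0 W=0
Move 5: B@(1,0) -> caps B=0 W=0
Move 6: W@(2,4) -> caps B=0 W=0
Move 7: B@(4,2) -> caps B=0 W=0
Move 8: W@(0,2) -> caps B=0 W=0
Move 9: B@(2,3) -> caps B=0 W=0
Move 10: W@(3,0) -> caps B=0 W=0
Move 11: B@(4,0) -> caps B=0 W=0
Move 12: W@(4,1) -> caps B=0 W=1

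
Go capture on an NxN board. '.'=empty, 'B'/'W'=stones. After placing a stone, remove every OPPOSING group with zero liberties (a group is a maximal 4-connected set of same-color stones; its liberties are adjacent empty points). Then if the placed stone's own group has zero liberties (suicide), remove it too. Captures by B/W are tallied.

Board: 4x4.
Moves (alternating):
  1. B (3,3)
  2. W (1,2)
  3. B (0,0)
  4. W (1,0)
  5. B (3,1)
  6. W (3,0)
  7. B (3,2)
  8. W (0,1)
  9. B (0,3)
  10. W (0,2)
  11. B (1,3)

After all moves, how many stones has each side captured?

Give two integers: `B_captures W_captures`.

Answer: 0 1

Derivation:
Move 1: B@(3,3) -> caps B=0 W=0
Move 2: W@(1,2) -> caps B=0 W=0
Move 3: B@(0,0) -> caps B=0 W=0
Move 4: W@(1,0) -> caps B=0 W=0
Move 5: B@(3,1) -> caps B=0 W=0
Move 6: W@(3,0) -> caps B=0 W=0
Move 7: B@(3,2) -> caps B=0 W=0
Move 8: W@(0,1) -> caps B=0 W=1
Move 9: B@(0,3) -> caps B=0 W=1
Move 10: W@(0,2) -> caps B=0 W=1
Move 11: B@(1,3) -> caps B=0 W=1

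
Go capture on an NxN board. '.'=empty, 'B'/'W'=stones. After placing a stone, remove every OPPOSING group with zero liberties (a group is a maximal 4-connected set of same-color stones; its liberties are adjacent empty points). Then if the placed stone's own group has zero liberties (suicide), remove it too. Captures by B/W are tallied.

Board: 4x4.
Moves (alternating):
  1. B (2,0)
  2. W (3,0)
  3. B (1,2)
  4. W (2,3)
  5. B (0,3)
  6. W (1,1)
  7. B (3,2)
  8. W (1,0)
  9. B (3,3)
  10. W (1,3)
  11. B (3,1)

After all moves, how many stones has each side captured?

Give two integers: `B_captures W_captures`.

Answer: 1 0

Derivation:
Move 1: B@(2,0) -> caps B=0 W=0
Move 2: W@(3,0) -> caps B=0 W=0
Move 3: B@(1,2) -> caps B=0 W=0
Move 4: W@(2,3) -> caps B=0 W=0
Move 5: B@(0,3) -> caps B=0 W=0
Move 6: W@(1,1) -> caps B=0 W=0
Move 7: B@(3,2) -> caps B=0 W=0
Move 8: W@(1,0) -> caps B=0 W=0
Move 9: B@(3,3) -> caps B=0 W=0
Move 10: W@(1,3) -> caps B=0 W=0
Move 11: B@(3,1) -> caps B=1 W=0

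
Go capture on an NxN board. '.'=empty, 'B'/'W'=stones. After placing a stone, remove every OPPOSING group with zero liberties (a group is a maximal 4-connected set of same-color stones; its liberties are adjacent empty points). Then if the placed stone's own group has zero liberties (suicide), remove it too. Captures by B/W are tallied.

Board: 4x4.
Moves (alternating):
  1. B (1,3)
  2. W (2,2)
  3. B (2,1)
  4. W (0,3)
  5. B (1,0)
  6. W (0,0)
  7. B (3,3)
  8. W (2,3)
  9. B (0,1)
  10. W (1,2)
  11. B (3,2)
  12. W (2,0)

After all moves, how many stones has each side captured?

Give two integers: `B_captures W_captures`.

Answer: 1 1

Derivation:
Move 1: B@(1,3) -> caps B=0 W=0
Move 2: W@(2,2) -> caps B=0 W=0
Move 3: B@(2,1) -> caps B=0 W=0
Move 4: W@(0,3) -> caps B=0 W=0
Move 5: B@(1,0) -> caps B=0 W=0
Move 6: W@(0,0) -> caps B=0 W=0
Move 7: B@(3,3) -> caps B=0 W=0
Move 8: W@(2,3) -> caps B=0 W=0
Move 9: B@(0,1) -> caps B=1 W=0
Move 10: W@(1,2) -> caps B=1 W=1
Move 11: B@(3,2) -> caps B=1 W=1
Move 12: W@(2,0) -> caps B=1 W=1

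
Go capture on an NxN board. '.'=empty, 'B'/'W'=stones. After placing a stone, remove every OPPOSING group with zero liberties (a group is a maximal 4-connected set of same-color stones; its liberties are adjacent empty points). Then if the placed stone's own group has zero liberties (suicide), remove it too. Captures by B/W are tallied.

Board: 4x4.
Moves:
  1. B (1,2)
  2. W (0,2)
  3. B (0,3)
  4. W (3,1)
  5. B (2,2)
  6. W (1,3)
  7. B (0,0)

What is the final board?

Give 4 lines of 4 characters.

Answer: B.W.
..BW
..B.
.W..

Derivation:
Move 1: B@(1,2) -> caps B=0 W=0
Move 2: W@(0,2) -> caps B=0 W=0
Move 3: B@(0,3) -> caps B=0 W=0
Move 4: W@(3,1) -> caps B=0 W=0
Move 5: B@(2,2) -> caps B=0 W=0
Move 6: W@(1,3) -> caps B=0 W=1
Move 7: B@(0,0) -> caps B=0 W=1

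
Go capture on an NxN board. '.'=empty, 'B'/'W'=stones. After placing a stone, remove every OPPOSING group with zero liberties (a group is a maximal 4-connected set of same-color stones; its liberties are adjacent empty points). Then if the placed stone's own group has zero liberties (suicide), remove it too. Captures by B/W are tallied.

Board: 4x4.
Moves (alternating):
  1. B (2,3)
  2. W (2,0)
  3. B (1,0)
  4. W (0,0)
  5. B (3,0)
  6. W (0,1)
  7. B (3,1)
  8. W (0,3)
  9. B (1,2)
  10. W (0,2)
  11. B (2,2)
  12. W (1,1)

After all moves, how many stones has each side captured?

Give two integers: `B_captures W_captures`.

Move 1: B@(2,3) -> caps B=0 W=0
Move 2: W@(2,0) -> caps B=0 W=0
Move 3: B@(1,0) -> caps B=0 W=0
Move 4: W@(0,0) -> caps B=0 W=0
Move 5: B@(3,0) -> caps B=0 W=0
Move 6: W@(0,1) -> caps B=0 W=0
Move 7: B@(3,1) -> caps B=0 W=0
Move 8: W@(0,3) -> caps B=0 W=0
Move 9: B@(1,2) -> caps B=0 W=0
Move 10: W@(0,2) -> caps B=0 W=0
Move 11: B@(2,2) -> caps B=0 W=0
Move 12: W@(1,1) -> caps B=0 W=1

Answer: 0 1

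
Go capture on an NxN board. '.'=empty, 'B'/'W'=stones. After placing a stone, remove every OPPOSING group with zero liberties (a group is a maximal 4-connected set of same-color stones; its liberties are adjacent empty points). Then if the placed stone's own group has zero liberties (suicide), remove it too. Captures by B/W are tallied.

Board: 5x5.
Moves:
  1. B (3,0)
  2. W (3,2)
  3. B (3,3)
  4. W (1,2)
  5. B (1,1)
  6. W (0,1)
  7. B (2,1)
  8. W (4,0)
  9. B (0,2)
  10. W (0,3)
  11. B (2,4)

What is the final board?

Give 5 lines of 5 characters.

Move 1: B@(3,0) -> caps B=0 W=0
Move 2: W@(3,2) -> caps B=0 W=0
Move 3: B@(3,3) -> caps B=0 W=0
Move 4: W@(1,2) -> caps B=0 W=0
Move 5: B@(1,1) -> caps B=0 W=0
Move 6: W@(0,1) -> caps B=0 W=0
Move 7: B@(2,1) -> caps B=0 W=0
Move 8: W@(4,0) -> caps B=0 W=0
Move 9: B@(0,2) -> caps B=0 W=0
Move 10: W@(0,3) -> caps B=0 W=1
Move 11: B@(2,4) -> caps B=0 W=1

Answer: .W.W.
.BW..
.B..B
B.WB.
W....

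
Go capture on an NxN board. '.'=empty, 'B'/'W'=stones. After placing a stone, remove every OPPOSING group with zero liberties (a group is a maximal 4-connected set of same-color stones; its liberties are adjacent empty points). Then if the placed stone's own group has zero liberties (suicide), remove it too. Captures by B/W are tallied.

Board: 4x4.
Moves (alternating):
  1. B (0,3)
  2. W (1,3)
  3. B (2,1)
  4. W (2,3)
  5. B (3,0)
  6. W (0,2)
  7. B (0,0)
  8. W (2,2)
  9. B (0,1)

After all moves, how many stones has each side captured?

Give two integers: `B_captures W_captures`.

Move 1: B@(0,3) -> caps B=0 W=0
Move 2: W@(1,3) -> caps B=0 W=0
Move 3: B@(2,1) -> caps B=0 W=0
Move 4: W@(2,3) -> caps B=0 W=0
Move 5: B@(3,0) -> caps B=0 W=0
Move 6: W@(0,2) -> caps B=0 W=1
Move 7: B@(0,0) -> caps B=0 W=1
Move 8: W@(2,2) -> caps B=0 W=1
Move 9: B@(0,1) -> caps B=0 W=1

Answer: 0 1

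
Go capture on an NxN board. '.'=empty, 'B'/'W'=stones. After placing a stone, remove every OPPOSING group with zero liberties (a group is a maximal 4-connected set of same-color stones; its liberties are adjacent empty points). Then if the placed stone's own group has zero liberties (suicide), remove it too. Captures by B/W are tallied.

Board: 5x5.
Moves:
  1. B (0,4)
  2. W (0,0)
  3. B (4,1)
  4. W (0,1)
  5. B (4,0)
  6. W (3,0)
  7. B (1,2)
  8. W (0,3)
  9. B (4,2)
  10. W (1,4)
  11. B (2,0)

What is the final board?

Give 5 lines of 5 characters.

Move 1: B@(0,4) -> caps B=0 W=0
Move 2: W@(0,0) -> caps B=0 W=0
Move 3: B@(4,1) -> caps B=0 W=0
Move 4: W@(0,1) -> caps B=0 W=0
Move 5: B@(4,0) -> caps B=0 W=0
Move 6: W@(3,0) -> caps B=0 W=0
Move 7: B@(1,2) -> caps B=0 W=0
Move 8: W@(0,3) -> caps B=0 W=0
Move 9: B@(4,2) -> caps B=0 W=0
Move 10: W@(1,4) -> caps B=0 W=1
Move 11: B@(2,0) -> caps B=0 W=1

Answer: WW.W.
..B.W
B....
W....
BBB..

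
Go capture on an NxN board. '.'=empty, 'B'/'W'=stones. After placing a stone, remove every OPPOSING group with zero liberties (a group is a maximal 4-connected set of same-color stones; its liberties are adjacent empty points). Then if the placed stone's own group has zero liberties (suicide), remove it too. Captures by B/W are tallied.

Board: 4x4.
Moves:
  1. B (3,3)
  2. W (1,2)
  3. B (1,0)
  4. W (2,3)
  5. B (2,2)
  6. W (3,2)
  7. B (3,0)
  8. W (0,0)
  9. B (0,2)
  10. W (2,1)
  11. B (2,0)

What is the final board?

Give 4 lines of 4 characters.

Move 1: B@(3,3) -> caps B=0 W=0
Move 2: W@(1,2) -> caps B=0 W=0
Move 3: B@(1,0) -> caps B=0 W=0
Move 4: W@(2,3) -> caps B=0 W=0
Move 5: B@(2,2) -> caps B=0 W=0
Move 6: W@(3,2) -> caps B=0 W=1
Move 7: B@(3,0) -> caps B=0 W=1
Move 8: W@(0,0) -> caps B=0 W=1
Move 9: B@(0,2) -> caps B=0 W=1
Move 10: W@(2,1) -> caps B=0 W=2
Move 11: B@(2,0) -> caps B=0 W=2

Answer: W.B.
B.W.
BW.W
B.W.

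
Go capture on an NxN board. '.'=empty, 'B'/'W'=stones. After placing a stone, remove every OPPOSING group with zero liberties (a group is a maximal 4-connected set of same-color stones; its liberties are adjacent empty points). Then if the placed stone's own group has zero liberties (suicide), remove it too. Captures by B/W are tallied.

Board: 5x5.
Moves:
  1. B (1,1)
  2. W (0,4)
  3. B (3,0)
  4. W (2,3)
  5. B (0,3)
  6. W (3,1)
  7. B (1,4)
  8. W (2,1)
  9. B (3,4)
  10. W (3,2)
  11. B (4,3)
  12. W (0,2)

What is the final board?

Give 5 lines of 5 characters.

Move 1: B@(1,1) -> caps B=0 W=0
Move 2: W@(0,4) -> caps B=0 W=0
Move 3: B@(3,0) -> caps B=0 W=0
Move 4: W@(2,3) -> caps B=0 W=0
Move 5: B@(0,3) -> caps B=0 W=0
Move 6: W@(3,1) -> caps B=0 W=0
Move 7: B@(1,4) -> caps B=1 W=0
Move 8: W@(2,1) -> caps B=1 W=0
Move 9: B@(3,4) -> caps B=1 W=0
Move 10: W@(3,2) -> caps B=1 W=0
Move 11: B@(4,3) -> caps B=1 W=0
Move 12: W@(0,2) -> caps B=1 W=0

Answer: ..WB.
.B..B
.W.W.
BWW.B
...B.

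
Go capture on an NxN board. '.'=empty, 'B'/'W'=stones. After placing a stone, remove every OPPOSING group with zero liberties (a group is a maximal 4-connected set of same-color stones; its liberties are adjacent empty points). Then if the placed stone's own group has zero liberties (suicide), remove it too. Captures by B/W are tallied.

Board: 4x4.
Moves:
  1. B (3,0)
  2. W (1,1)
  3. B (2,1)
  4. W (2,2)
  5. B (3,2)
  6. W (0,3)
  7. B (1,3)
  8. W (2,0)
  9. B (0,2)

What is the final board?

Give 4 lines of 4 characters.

Answer: ..B.
.W.B
WBW.
B.B.

Derivation:
Move 1: B@(3,0) -> caps B=0 W=0
Move 2: W@(1,1) -> caps B=0 W=0
Move 3: B@(2,1) -> caps B=0 W=0
Move 4: W@(2,2) -> caps B=0 W=0
Move 5: B@(3,2) -> caps B=0 W=0
Move 6: W@(0,3) -> caps B=0 W=0
Move 7: B@(1,3) -> caps B=0 W=0
Move 8: W@(2,0) -> caps B=0 W=0
Move 9: B@(0,2) -> caps B=1 W=0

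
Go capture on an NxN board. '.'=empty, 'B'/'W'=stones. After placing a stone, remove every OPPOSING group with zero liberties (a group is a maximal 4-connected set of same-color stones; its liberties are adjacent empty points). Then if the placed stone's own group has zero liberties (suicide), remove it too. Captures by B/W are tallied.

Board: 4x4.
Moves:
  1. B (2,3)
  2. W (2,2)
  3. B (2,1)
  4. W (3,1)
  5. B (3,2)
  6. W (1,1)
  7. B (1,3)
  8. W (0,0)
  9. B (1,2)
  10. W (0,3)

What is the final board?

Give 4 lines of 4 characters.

Answer: W..W
.WBB
.B.B
.WB.

Derivation:
Move 1: B@(2,3) -> caps B=0 W=0
Move 2: W@(2,2) -> caps B=0 W=0
Move 3: B@(2,1) -> caps B=0 W=0
Move 4: W@(3,1) -> caps B=0 W=0
Move 5: B@(3,2) -> caps B=0 W=0
Move 6: W@(1,1) -> caps B=0 W=0
Move 7: B@(1,3) -> caps B=0 W=0
Move 8: W@(0,0) -> caps B=0 W=0
Move 9: B@(1,2) -> caps B=1 W=0
Move 10: W@(0,3) -> caps B=1 W=0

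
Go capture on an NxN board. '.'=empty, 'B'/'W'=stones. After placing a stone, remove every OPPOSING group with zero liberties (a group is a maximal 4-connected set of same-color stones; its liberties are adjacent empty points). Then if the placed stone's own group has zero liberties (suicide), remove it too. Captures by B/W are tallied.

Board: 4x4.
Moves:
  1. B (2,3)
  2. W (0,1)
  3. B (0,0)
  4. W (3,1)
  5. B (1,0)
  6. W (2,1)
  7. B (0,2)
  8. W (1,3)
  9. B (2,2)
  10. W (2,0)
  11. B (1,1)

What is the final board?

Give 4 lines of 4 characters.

Answer: B.B.
BB.W
WWBB
.W..

Derivation:
Move 1: B@(2,3) -> caps B=0 W=0
Move 2: W@(0,1) -> caps B=0 W=0
Move 3: B@(0,0) -> caps B=0 W=0
Move 4: W@(3,1) -> caps B=0 W=0
Move 5: B@(1,0) -> caps B=0 W=0
Move 6: W@(2,1) -> caps B=0 W=0
Move 7: B@(0,2) -> caps B=0 W=0
Move 8: W@(1,3) -> caps B=0 W=0
Move 9: B@(2,2) -> caps B=0 W=0
Move 10: W@(2,0) -> caps B=0 W=0
Move 11: B@(1,1) -> caps B=1 W=0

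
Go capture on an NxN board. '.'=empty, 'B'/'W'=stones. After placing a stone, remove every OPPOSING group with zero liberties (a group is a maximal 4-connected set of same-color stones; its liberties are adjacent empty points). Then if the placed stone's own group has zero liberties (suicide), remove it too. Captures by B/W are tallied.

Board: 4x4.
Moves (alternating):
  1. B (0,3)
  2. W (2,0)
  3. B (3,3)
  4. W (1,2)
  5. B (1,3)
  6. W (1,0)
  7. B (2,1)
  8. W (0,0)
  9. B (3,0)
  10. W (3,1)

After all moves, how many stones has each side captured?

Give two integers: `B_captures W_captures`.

Answer: 0 1

Derivation:
Move 1: B@(0,3) -> caps B=0 W=0
Move 2: W@(2,0) -> caps B=0 W=0
Move 3: B@(3,3) -> caps B=0 W=0
Move 4: W@(1,2) -> caps B=0 W=0
Move 5: B@(1,3) -> caps B=0 W=0
Move 6: W@(1,0) -> caps B=0 W=0
Move 7: B@(2,1) -> caps B=0 W=0
Move 8: W@(0,0) -> caps B=0 W=0
Move 9: B@(3,0) -> caps B=0 W=0
Move 10: W@(3,1) -> caps B=0 W=1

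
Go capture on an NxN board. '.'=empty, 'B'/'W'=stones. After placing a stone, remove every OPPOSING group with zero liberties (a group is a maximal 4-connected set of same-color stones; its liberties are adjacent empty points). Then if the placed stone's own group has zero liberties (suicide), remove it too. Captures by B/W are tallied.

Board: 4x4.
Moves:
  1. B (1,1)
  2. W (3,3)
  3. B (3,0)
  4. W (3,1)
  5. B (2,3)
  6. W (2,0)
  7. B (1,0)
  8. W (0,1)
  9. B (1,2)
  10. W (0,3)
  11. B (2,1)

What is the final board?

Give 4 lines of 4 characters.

Answer: .W.W
BBB.
WB.B
.W.W

Derivation:
Move 1: B@(1,1) -> caps B=0 W=0
Move 2: W@(3,3) -> caps B=0 W=0
Move 3: B@(3,0) -> caps B=0 W=0
Move 4: W@(3,1) -> caps B=0 W=0
Move 5: B@(2,3) -> caps B=0 W=0
Move 6: W@(2,0) -> caps B=0 W=1
Move 7: B@(1,0) -> caps B=0 W=1
Move 8: W@(0,1) -> caps B=0 W=1
Move 9: B@(1,2) -> caps B=0 W=1
Move 10: W@(0,3) -> caps B=0 W=1
Move 11: B@(2,1) -> caps B=0 W=1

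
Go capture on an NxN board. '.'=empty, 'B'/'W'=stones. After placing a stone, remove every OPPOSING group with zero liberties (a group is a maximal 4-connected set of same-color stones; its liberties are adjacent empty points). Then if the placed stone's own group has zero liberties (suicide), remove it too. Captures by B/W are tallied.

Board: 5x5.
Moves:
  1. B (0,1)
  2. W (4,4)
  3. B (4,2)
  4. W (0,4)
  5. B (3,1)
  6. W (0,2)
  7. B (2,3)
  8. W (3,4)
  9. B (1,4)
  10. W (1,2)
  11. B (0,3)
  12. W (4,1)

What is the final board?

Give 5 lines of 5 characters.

Answer: .BWB.
..W.B
...B.
.B..W
.WB.W

Derivation:
Move 1: B@(0,1) -> caps B=0 W=0
Move 2: W@(4,4) -> caps B=0 W=0
Move 3: B@(4,2) -> caps B=0 W=0
Move 4: W@(0,4) -> caps B=0 W=0
Move 5: B@(3,1) -> caps B=0 W=0
Move 6: W@(0,2) -> caps B=0 W=0
Move 7: B@(2,3) -> caps B=0 W=0
Move 8: W@(3,4) -> caps B=0 W=0
Move 9: B@(1,4) -> caps B=0 W=0
Move 10: W@(1,2) -> caps B=0 W=0
Move 11: B@(0,3) -> caps B=1 W=0
Move 12: W@(4,1) -> caps B=1 W=0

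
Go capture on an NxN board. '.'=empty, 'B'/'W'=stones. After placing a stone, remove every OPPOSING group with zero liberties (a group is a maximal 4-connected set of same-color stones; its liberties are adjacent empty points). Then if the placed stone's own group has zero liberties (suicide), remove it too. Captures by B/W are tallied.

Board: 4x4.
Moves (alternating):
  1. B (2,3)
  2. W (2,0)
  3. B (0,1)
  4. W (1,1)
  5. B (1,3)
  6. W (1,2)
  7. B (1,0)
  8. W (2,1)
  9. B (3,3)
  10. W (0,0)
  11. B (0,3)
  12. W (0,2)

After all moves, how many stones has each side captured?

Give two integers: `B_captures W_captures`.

Move 1: B@(2,3) -> caps B=0 W=0
Move 2: W@(2,0) -> caps B=0 W=0
Move 3: B@(0,1) -> caps B=0 W=0
Move 4: W@(1,1) -> caps B=0 W=0
Move 5: B@(1,3) -> caps B=0 W=0
Move 6: W@(1,2) -> caps B=0 W=0
Move 7: B@(1,0) -> caps B=0 W=0
Move 8: W@(2,1) -> caps B=0 W=0
Move 9: B@(3,3) -> caps B=0 W=0
Move 10: W@(0,0) -> caps B=0 W=1
Move 11: B@(0,3) -> caps B=0 W=1
Move 12: W@(0,2) -> caps B=0 W=2

Answer: 0 2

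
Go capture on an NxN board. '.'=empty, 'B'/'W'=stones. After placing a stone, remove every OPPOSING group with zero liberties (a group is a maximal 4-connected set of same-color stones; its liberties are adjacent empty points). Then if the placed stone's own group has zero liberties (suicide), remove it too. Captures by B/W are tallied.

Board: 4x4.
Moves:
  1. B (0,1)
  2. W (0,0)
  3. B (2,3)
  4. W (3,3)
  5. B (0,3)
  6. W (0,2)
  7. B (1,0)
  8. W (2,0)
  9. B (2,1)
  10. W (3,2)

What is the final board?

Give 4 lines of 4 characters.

Answer: .BWB
B...
WB.B
..WW

Derivation:
Move 1: B@(0,1) -> caps B=0 W=0
Move 2: W@(0,0) -> caps B=0 W=0
Move 3: B@(2,3) -> caps B=0 W=0
Move 4: W@(3,3) -> caps B=0 W=0
Move 5: B@(0,3) -> caps B=0 W=0
Move 6: W@(0,2) -> caps B=0 W=0
Move 7: B@(1,0) -> caps B=1 W=0
Move 8: W@(2,0) -> caps B=1 W=0
Move 9: B@(2,1) -> caps B=1 W=0
Move 10: W@(3,2) -> caps B=1 W=0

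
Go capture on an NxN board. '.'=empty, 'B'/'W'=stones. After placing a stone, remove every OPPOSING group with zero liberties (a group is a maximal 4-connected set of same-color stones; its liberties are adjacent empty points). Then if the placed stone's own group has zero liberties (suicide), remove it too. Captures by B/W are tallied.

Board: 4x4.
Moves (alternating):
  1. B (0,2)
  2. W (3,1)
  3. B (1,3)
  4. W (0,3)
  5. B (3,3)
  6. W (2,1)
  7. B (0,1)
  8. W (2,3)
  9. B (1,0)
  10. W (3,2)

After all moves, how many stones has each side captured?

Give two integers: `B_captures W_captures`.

Answer: 0 1

Derivation:
Move 1: B@(0,2) -> caps B=0 W=0
Move 2: W@(3,1) -> caps B=0 W=0
Move 3: B@(1,3) -> caps B=0 W=0
Move 4: W@(0,3) -> caps B=0 W=0
Move 5: B@(3,3) -> caps B=0 W=0
Move 6: W@(2,1) -> caps B=0 W=0
Move 7: B@(0,1) -> caps B=0 W=0
Move 8: W@(2,3) -> caps B=0 W=0
Move 9: B@(1,0) -> caps B=0 W=0
Move 10: W@(3,2) -> caps B=0 W=1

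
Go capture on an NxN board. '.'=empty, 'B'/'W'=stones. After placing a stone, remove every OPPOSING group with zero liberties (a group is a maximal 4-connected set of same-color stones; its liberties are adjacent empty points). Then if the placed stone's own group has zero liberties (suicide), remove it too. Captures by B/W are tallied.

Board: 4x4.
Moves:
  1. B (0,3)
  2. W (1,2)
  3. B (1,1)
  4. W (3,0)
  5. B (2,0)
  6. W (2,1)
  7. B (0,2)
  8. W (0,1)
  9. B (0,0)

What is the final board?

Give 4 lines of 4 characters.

Move 1: B@(0,3) -> caps B=0 W=0
Move 2: W@(1,2) -> caps B=0 W=0
Move 3: B@(1,1) -> caps B=0 W=0
Move 4: W@(3,0) -> caps B=0 W=0
Move 5: B@(2,0) -> caps B=0 W=0
Move 6: W@(2,1) -> caps B=0 W=0
Move 7: B@(0,2) -> caps B=0 W=0
Move 8: W@(0,1) -> caps B=0 W=0
Move 9: B@(0,0) -> caps B=1 W=0

Answer: B.BB
.BW.
BW..
W...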